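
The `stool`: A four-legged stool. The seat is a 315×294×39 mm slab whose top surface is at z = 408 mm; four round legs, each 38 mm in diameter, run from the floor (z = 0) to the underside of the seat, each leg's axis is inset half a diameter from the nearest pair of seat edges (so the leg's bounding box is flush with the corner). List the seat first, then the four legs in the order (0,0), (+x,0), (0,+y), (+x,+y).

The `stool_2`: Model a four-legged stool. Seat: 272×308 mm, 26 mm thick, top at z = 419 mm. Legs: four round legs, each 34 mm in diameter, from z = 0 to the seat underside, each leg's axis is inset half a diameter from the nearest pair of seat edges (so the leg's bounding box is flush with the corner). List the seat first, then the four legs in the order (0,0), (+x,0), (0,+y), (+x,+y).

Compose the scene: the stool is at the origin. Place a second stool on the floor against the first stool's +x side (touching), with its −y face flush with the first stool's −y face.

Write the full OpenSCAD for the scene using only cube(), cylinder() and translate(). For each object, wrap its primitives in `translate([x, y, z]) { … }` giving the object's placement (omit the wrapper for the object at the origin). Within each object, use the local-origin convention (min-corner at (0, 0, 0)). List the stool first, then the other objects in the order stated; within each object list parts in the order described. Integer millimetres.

translate([0, 0, 369]) cube([315, 294, 39]);
translate([19, 19, 0]) cylinder(h = 369, r = 19);
translate([296, 19, 0]) cylinder(h = 369, r = 19);
translate([19, 275, 0]) cylinder(h = 369, r = 19);
translate([296, 275, 0]) cylinder(h = 369, r = 19);
translate([315, 0, 0]) {
  translate([0, 0, 393]) cube([272, 308, 26]);
  translate([17, 17, 0]) cylinder(h = 393, r = 17);
  translate([255, 17, 0]) cylinder(h = 393, r = 17);
  translate([17, 291, 0]) cylinder(h = 393, r = 17);
  translate([255, 291, 0]) cylinder(h = 393, r = 17);
}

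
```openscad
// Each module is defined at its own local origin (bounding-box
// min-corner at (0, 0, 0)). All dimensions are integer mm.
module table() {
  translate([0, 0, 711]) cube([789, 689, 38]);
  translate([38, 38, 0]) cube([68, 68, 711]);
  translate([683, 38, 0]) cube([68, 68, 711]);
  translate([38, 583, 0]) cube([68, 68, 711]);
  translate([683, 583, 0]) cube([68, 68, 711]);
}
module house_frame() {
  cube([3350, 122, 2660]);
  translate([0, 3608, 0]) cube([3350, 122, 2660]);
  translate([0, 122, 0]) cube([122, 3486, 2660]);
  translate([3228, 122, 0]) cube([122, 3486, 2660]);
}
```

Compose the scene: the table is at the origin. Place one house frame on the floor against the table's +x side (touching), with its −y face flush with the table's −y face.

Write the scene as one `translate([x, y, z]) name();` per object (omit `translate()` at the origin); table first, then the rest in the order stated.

table();
translate([789, 0, 0]) house_frame();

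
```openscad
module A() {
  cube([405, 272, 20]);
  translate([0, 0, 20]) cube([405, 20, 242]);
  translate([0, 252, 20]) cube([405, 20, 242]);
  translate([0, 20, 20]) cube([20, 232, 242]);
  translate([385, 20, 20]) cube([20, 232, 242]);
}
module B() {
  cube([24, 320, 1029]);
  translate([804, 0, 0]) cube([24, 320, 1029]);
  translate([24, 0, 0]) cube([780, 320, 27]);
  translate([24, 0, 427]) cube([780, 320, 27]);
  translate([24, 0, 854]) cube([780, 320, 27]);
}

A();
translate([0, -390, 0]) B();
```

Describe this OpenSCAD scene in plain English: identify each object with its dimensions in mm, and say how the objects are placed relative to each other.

A is an open storage box with external size 405×272×262 mm and wall thickness 20 mm (the base is also 20 mm thick). The base covers the whole footprint; the four walls stand on the base, with the y-facing walls full-width and the x-facing walls fitting between their inner faces.

B is a bookshelf 828 mm wide overall, 320 mm deep and 1029 mm tall. The two sides are 24 mm thick vertical panels. 3 horizontal shelves of 27 mm thickness span between the inner faces of the sides; the lowest shelf sits on the floor and shelves are stacked with a clear vertical gap of 400 mm between each pair.

The bookshelf is on the floor beside the open box on its −y side.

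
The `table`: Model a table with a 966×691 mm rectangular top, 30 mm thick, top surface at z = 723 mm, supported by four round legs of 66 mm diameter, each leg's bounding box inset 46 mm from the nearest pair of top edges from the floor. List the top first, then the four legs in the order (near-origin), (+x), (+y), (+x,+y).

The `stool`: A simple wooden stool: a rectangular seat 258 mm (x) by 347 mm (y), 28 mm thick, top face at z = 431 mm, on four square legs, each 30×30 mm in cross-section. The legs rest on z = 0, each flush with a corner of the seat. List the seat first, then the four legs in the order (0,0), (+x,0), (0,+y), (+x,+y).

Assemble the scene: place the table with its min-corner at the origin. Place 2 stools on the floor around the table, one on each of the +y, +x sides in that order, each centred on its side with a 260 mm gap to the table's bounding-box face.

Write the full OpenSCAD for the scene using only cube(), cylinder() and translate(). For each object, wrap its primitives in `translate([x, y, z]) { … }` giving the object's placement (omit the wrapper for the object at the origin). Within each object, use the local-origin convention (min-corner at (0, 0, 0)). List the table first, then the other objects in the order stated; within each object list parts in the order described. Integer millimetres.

translate([0, 0, 693]) cube([966, 691, 30]);
translate([79, 79, 0]) cylinder(h = 693, r = 33);
translate([887, 79, 0]) cylinder(h = 693, r = 33);
translate([79, 612, 0]) cylinder(h = 693, r = 33);
translate([887, 612, 0]) cylinder(h = 693, r = 33);
translate([354, 951, 0]) {
  translate([0, 0, 403]) cube([258, 347, 28]);
  cube([30, 30, 403]);
  translate([228, 0, 0]) cube([30, 30, 403]);
  translate([0, 317, 0]) cube([30, 30, 403]);
  translate([228, 317, 0]) cube([30, 30, 403]);
}
translate([1226, 172, 0]) {
  translate([0, 0, 403]) cube([258, 347, 28]);
  cube([30, 30, 403]);
  translate([228, 0, 0]) cube([30, 30, 403]);
  translate([0, 317, 0]) cube([30, 30, 403]);
  translate([228, 317, 0]) cube([30, 30, 403]);
}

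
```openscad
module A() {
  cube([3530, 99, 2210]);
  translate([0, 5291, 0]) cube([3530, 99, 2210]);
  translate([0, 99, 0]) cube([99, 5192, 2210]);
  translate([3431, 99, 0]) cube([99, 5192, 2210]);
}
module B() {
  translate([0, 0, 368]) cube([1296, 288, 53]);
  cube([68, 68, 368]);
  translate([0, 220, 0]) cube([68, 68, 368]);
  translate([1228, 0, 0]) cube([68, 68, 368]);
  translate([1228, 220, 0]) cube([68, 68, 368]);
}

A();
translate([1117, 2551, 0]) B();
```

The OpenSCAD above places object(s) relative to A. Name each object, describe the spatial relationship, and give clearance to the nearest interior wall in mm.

A is a house frame. B is a bench. The bench sits inside the house frame, centred. The clearance to the nearest interior wall is 1018 mm.

Clearances: x = 1018, y = 2452; minimum 1018 mm.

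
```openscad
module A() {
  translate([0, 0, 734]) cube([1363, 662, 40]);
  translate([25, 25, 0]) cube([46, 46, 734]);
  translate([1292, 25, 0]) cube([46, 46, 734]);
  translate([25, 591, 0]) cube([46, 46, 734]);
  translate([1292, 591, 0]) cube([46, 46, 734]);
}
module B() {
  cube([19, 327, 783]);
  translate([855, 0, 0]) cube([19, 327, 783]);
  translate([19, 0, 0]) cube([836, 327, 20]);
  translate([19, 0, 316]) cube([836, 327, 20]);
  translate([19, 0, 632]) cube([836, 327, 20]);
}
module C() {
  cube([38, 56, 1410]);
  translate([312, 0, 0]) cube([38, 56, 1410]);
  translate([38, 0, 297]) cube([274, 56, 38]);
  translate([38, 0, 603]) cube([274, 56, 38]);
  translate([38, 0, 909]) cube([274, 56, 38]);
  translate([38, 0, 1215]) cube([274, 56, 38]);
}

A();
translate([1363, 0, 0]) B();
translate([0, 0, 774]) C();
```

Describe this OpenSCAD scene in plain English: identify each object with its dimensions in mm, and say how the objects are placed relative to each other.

A is a table: top 1363 mm (x) × 662 mm (y), 40 mm thick, upper face at z = 774 mm, on four 46×46 mm square legs, each inset 25 mm from the nearest pair of top edges, running from z = 0 to the bottom of the top.

B is an open bookshelf. Two side panels, each 19 mm thick, 327 mm deep and 783 mm tall, stand 874 mm apart (outside-to-outside). Between them sit 3 shelves, each 20 mm thick and 327 mm deep, spanning the full gap between the sides. The bottom shelf rests on the floor (its underside at z = 0) and the clear gap between one shelf's top and the next shelf's underside is 296 mm.

C is a wooden ladder with two side rails of 38×56 mm section and 1410 mm height, set 350 mm apart overall. Between them run 4 rectangular rungs (56 mm deep, 38 mm thick), front faces flush with the rails' −y face. The bottom of the first rung is 297 mm above the floor and each subsequent rung is 306 mm higher than the one below.

The bookshelf is against the table's +x side, with their −y faces flush. The ladder is on top of the table.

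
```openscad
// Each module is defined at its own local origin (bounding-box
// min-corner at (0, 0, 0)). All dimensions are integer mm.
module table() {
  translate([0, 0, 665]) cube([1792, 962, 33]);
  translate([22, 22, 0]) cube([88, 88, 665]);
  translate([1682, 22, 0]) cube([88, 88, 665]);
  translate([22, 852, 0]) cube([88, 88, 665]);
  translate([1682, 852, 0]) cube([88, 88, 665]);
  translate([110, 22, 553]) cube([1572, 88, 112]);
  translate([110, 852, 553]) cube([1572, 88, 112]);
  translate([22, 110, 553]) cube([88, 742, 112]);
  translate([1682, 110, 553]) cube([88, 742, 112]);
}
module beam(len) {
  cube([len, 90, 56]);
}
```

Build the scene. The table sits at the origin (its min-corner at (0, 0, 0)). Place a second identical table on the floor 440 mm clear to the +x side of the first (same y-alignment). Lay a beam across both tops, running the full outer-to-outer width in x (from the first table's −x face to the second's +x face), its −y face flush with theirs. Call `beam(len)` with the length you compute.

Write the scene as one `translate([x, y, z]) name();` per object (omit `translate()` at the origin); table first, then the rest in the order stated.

table();
translate([2232, 0, 0]) table();
translate([0, 0, 698]) beam(4024);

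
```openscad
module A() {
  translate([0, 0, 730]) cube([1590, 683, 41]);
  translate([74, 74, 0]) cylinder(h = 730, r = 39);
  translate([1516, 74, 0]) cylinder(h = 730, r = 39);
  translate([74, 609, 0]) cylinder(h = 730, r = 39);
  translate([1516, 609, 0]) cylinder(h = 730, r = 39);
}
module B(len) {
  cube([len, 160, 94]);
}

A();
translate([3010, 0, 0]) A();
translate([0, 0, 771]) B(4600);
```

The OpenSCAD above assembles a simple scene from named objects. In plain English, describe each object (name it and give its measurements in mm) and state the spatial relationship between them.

A is a table with a 1590×683 mm rectangular top, 41 mm thick, top surface at z = 771 mm, supported by four round legs of 78 mm diameter, each leg's bounding box inset 35 mm from the nearest pair of top edges, running from the floor.

B is a rectangular beam 4600 mm long (x), 160 mm deep (y), 94 mm thick (z).

The beam spans the tops of two tables placed 1420 mm apart, resting at z = 771 mm.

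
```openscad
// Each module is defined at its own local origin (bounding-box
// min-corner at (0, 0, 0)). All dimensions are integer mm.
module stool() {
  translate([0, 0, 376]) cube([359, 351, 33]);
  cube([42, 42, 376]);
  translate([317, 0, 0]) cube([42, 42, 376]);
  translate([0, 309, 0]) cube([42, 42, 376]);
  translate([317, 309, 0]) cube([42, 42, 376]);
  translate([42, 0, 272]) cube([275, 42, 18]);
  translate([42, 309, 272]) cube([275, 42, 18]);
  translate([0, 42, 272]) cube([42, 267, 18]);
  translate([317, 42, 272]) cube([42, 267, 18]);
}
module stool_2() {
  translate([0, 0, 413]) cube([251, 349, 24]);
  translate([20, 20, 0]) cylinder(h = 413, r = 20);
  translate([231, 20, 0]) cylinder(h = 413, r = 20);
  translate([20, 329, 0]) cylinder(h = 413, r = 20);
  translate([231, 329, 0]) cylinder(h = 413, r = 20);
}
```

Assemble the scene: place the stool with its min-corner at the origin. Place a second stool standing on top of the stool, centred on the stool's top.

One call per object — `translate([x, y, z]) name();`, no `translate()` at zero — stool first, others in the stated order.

stool();
translate([54, 1, 409]) stool_2();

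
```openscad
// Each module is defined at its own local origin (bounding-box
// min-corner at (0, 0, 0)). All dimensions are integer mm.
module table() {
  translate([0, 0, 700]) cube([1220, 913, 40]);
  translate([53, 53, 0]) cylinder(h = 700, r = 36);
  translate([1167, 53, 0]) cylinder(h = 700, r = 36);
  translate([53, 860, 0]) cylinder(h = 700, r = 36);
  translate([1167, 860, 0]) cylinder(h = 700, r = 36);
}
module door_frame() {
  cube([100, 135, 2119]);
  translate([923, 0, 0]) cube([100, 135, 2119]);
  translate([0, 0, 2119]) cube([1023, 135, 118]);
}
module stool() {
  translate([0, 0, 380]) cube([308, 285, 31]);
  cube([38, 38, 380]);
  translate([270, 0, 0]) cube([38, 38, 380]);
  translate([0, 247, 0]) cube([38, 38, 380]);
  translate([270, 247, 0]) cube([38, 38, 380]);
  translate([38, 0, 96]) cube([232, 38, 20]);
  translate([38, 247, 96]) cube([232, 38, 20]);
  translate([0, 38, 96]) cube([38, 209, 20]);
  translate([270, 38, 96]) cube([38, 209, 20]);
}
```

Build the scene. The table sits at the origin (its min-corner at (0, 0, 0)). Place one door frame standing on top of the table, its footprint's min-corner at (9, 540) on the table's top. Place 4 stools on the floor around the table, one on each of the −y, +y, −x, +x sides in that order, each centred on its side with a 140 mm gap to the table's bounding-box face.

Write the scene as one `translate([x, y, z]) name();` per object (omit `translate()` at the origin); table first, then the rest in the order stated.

table();
translate([9, 540, 740]) door_frame();
translate([456, -425, 0]) stool();
translate([456, 1053, 0]) stool();
translate([-448, 314, 0]) stool();
translate([1360, 314, 0]) stool();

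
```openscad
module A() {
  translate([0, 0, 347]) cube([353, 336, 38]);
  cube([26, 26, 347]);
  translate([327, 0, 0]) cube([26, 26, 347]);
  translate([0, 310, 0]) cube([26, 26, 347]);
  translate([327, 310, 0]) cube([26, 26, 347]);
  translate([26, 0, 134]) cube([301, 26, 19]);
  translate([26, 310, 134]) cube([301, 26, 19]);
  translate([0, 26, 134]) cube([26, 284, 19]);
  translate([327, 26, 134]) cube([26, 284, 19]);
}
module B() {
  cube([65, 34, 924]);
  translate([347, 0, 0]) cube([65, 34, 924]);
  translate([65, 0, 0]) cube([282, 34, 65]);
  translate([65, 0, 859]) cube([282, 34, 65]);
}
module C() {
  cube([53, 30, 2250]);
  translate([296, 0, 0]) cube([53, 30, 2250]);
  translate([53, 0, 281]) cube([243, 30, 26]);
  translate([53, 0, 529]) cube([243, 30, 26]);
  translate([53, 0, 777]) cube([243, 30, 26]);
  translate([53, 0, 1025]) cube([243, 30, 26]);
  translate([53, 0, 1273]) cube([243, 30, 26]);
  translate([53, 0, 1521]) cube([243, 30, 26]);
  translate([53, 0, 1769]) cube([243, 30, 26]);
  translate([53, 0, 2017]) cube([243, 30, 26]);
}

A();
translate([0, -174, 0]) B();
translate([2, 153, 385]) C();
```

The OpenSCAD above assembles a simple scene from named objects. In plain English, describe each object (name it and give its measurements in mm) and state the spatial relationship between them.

A is a simple wooden stool: a rectangular seat 353 mm (x) by 336 mm (y), 38 mm thick, top face at z = 385 mm, on four square legs, each 26×26 mm in cross-section. The legs rest on z = 0, each flush with a corner of the seat. Four stretchers, 26 mm wide and 19 mm tall, connect adjacent legs with their undersides at z = 134 mm, each running between the inner faces of the legs it joins and aligned with the legs' outer faces on the other axis.

B is a rectangular picture frame lying in the x–z plane (depth along y). The opening is 282 mm wide (x) by 794 mm tall (z), surrounded by a border 65 mm wide on all four sides. The frame is 34 mm deep and is made of two full-height vertical stiles with two horizontal rails fitted between them.

C is a straight ladder. Two 53×30 mm vertical rails, 2250 mm tall, stand 349 mm apart (outside-to-outside) with their front faces coplanar on the −y side. 8 rungs, each 30 mm deep and 26 mm tall, span between the inner faces of the rails, front faces flush with the rails. The lowest rung's underside is at z = 281 mm and rungs are spaced 248 mm apart (underside to underside).

The picture frame is on the floor beside the stool on its −y side. The ladder is on top of the stool, centred.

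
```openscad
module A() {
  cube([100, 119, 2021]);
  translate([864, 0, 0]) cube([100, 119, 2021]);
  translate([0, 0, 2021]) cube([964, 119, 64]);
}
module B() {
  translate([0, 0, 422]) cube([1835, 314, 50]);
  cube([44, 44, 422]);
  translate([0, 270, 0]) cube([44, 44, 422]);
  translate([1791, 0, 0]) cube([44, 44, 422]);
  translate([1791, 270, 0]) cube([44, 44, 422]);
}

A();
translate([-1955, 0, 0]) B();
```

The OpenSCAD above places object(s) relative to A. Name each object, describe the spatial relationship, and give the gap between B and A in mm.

The bench's nearest face is 120 mm from the door frame's −x face.

A is a door frame. B is a bench. The bench is on the floor beside the door frame on its −x side. The gap between the bench and the door frame is 120 mm.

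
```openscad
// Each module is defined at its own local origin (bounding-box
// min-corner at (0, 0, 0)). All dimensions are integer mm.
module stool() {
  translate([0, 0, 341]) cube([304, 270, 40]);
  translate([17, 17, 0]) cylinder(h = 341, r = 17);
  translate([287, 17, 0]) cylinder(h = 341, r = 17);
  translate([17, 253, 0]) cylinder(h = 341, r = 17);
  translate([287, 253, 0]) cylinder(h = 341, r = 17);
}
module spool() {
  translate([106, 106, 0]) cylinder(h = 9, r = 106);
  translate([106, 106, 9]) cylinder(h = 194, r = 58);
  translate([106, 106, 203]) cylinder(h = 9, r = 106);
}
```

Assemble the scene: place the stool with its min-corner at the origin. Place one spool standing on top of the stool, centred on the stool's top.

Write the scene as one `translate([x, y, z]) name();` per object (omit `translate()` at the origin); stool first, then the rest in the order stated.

stool();
translate([46, 29, 381]) spool();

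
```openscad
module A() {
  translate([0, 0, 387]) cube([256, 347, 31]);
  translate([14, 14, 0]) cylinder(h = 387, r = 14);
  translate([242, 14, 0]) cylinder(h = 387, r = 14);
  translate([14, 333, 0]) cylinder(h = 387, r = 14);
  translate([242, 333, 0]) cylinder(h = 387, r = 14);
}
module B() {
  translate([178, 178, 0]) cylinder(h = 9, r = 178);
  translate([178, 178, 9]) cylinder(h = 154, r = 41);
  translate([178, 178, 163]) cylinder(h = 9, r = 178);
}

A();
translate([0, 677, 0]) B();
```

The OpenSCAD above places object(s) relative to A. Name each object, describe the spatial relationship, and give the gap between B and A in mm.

The spool's nearest face is 330 mm from the stool's +y face.

A is a stool. B is a spool. The spool is on the floor beside the stool on its +y side. The gap between the spool and the stool is 330 mm.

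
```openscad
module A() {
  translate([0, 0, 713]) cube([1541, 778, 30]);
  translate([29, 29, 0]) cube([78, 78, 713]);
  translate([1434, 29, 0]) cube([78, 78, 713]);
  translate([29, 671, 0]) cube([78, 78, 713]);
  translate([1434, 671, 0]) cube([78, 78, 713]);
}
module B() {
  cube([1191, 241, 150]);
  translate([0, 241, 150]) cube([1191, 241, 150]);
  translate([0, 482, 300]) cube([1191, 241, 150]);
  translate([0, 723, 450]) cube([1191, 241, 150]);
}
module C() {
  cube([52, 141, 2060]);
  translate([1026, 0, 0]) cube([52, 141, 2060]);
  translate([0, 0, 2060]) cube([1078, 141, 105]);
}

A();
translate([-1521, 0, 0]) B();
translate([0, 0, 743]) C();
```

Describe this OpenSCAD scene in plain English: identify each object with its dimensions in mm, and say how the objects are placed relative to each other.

A is a table with a 1541×778 mm rectangular top, 30 mm thick, top surface at z = 743 mm, supported by four 78×78 mm square legs, each inset 29 mm from the nearest pair of top edges, running from the floor.

B is a run of 4 identical solid stair steps. Each tread is 1191×241 mm and each step block is 150 mm high. Step 1 rests on the floor; step k is offset from step 1 by (k−1)×241 mm in y and (k−1)×150 mm in z.

C is a rectangular door frame: two vertical jambs of 52×141 mm section, 2060 mm tall, with a clear opening 974 mm wide between their inner faces. A header 105 mm tall and 141 mm deep lies on top of the jambs and spans the full outside width.

The staircase is on the floor beside the table on its −x side. The door frame is on top of the table.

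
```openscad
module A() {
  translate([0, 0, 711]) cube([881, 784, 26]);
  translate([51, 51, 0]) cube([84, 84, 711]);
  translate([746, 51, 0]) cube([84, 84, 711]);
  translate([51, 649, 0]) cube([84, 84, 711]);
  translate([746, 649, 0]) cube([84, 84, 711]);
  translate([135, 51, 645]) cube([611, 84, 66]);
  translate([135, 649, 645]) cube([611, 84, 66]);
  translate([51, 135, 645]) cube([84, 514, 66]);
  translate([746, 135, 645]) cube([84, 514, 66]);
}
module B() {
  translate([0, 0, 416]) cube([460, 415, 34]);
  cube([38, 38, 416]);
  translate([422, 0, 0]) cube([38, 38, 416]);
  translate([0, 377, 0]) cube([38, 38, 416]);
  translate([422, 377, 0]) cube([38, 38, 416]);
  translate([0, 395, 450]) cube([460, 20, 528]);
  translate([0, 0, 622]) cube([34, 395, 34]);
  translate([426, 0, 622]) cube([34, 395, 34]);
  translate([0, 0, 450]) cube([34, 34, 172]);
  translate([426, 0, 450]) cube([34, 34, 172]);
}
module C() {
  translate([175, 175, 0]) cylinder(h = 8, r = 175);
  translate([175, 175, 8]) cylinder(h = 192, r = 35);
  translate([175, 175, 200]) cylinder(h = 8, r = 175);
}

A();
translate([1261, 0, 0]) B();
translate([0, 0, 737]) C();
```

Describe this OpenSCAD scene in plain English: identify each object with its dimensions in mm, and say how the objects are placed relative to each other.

A is a table with a 881×784 mm rectangular top, 26 mm thick, top surface at z = 737 mm, supported by four 84×84 mm square legs, each inset 51 mm from the nearest pair of top edges, running from the floor. Four apron rails, 84 mm thick and 66 mm tall, run between adjacent legs with their top edges flush with the underside of the top and their outer faces flush with the legs' outer faces.

B is a chair. The seat is a 460×415×34 mm slab with its top at z = 450 mm, on four 38×38 mm corner legs (flush with the seat edges, standing on z = 0). A flat backrest 20 mm thick, 528 mm tall, spans the full seat width and rises from the seat top along its +y edge, rear face flush with the rear of the seat. Two armrests of 34×34 mm section run along each side from the seat's front edge to the front of the backrest, top faces 206 mm above the seat top and outer faces flush with the seat's x-edges; a 34×34 mm post under the front of each armrest stands on the seat at the front corner.

C is a spool: two coaxial disc flanges of radius 175 mm and thickness 8 mm, joined by a core cylinder of radius 35 mm and height 192 mm. The lower flange rests on z = 0 and the three cylinders share a vertical axis.

The chair is on the floor beside the table on its +x side. The spool is on top of the table.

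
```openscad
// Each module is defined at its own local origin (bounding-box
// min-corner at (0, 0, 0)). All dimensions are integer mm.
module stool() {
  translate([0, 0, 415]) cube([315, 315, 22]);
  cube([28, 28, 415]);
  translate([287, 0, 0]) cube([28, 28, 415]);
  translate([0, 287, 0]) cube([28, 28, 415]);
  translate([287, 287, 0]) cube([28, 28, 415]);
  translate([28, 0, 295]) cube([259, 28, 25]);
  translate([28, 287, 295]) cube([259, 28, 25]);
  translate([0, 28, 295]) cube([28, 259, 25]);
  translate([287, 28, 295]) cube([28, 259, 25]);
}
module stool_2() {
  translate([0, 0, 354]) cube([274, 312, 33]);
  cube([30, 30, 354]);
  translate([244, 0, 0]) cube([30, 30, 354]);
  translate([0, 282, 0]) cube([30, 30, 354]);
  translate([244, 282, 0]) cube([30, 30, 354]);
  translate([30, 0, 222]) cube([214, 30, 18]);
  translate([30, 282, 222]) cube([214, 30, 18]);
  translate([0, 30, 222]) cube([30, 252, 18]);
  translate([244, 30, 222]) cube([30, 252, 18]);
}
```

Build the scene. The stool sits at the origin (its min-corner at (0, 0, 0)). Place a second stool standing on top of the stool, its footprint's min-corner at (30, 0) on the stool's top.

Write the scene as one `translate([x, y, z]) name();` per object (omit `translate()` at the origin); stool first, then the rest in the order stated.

stool();
translate([30, 0, 437]) stool_2();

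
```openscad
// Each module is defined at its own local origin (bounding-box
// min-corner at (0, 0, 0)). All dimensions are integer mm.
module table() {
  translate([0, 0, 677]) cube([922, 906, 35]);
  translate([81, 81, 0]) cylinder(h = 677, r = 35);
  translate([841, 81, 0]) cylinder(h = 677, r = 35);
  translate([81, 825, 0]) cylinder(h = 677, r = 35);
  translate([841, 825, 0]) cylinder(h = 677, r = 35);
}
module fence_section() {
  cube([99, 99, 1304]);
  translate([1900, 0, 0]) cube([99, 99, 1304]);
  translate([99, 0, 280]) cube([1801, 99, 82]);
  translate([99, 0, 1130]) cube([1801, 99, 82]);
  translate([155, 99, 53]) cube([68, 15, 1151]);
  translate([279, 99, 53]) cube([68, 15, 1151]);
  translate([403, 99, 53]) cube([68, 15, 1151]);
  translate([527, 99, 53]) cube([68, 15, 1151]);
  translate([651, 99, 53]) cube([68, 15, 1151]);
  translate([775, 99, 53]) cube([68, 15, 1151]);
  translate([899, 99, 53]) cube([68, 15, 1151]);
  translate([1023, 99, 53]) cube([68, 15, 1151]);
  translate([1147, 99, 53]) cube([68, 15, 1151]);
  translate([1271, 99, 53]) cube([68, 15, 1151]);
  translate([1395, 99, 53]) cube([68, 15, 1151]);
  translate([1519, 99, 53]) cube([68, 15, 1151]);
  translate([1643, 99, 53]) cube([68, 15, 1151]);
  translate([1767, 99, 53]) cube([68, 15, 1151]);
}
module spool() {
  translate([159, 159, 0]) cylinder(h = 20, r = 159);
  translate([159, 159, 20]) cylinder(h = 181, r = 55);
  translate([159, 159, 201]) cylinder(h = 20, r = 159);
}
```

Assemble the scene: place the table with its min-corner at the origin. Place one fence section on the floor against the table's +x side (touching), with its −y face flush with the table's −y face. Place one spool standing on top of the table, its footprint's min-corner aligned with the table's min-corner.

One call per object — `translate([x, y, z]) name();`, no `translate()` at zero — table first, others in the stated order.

table();
translate([922, 0, 0]) fence_section();
translate([0, 0, 712]) spool();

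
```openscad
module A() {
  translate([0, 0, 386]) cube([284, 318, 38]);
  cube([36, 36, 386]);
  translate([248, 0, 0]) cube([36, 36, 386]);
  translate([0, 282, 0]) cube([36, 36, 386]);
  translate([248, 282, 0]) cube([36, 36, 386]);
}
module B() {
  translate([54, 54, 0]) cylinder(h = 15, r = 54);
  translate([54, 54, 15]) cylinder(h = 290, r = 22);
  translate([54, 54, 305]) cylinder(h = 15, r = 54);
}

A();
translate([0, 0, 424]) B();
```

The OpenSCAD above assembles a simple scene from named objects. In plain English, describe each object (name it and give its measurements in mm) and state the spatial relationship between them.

A is a four-legged stool. The seat is a 284×318×38 mm slab whose top surface is at z = 424 mm; four square legs, each 36×36 mm in cross-section, run from the floor (z = 0) to the underside of the seat, each flush with a corner of the seat.

B is a spool: two coaxial disc flanges of radius 54 mm and thickness 15 mm, joined by a core cylinder of radius 22 mm and height 290 mm. The lower flange rests on z = 0 and the three cylinders share a vertical axis.

The spool is on top of the stool.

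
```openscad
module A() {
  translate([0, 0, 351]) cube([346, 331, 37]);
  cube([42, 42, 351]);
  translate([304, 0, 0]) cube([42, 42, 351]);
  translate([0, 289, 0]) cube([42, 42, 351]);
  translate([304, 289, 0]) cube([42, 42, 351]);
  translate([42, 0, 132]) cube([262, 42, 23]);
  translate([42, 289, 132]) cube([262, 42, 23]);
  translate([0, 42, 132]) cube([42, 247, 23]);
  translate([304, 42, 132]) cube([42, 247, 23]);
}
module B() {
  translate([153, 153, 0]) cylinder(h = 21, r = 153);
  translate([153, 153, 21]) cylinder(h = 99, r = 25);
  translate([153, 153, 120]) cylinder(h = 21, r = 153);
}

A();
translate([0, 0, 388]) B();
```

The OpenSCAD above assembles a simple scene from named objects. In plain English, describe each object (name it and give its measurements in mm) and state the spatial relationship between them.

A is a four-legged stool. The seat is a 346×331×37 mm slab whose top surface is at z = 388 mm; four square legs, each 42×42 mm in cross-section, run from the floor (z = 0) to the underside of the seat, each flush with a corner of the seat. Four stretchers, 42 mm wide and 23 mm tall, connect adjacent legs with their undersides at z = 132 mm, each running between the inner faces of the legs it joins and aligned with the legs' outer faces on the other axis.

B is a spool: two coaxial disc flanges of radius 153 mm and thickness 21 mm, joined by a core cylinder of radius 25 mm and height 99 mm. The lower flange rests on z = 0 and the three cylinders share a vertical axis.

The spool is on top of the stool.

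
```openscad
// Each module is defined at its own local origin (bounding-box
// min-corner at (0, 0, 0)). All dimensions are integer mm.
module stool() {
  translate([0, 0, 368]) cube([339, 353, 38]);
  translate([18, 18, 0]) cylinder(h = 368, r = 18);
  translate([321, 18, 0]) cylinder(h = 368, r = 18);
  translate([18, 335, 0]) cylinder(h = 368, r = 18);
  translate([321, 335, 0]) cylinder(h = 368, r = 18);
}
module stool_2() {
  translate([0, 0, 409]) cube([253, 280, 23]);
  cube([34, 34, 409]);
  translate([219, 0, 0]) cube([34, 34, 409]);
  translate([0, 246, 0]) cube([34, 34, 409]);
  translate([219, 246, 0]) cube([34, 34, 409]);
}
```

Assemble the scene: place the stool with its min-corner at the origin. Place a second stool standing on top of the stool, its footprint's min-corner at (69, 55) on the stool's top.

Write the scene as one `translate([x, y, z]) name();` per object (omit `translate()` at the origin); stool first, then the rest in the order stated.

stool();
translate([69, 55, 406]) stool_2();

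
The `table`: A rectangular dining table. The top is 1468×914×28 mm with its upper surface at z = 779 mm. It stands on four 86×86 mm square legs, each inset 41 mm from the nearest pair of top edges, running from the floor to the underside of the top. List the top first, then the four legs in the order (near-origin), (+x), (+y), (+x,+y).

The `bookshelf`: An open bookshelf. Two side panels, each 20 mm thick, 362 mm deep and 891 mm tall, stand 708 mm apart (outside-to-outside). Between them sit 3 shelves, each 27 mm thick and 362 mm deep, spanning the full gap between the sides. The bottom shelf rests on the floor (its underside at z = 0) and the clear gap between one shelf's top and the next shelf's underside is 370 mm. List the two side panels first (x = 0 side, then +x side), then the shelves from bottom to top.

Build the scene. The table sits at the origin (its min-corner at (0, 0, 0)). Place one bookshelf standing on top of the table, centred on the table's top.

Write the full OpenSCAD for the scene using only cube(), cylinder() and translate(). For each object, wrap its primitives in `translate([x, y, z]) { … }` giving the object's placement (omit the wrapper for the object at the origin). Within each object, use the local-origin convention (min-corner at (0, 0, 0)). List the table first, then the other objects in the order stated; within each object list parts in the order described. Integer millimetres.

translate([0, 0, 751]) cube([1468, 914, 28]);
translate([41, 41, 0]) cube([86, 86, 751]);
translate([1341, 41, 0]) cube([86, 86, 751]);
translate([41, 787, 0]) cube([86, 86, 751]);
translate([1341, 787, 0]) cube([86, 86, 751]);
translate([380, 276, 779]) {
  cube([20, 362, 891]);
  translate([688, 0, 0]) cube([20, 362, 891]);
  translate([20, 0, 0]) cube([668, 362, 27]);
  translate([20, 0, 397]) cube([668, 362, 27]);
  translate([20, 0, 794]) cube([668, 362, 27]);
}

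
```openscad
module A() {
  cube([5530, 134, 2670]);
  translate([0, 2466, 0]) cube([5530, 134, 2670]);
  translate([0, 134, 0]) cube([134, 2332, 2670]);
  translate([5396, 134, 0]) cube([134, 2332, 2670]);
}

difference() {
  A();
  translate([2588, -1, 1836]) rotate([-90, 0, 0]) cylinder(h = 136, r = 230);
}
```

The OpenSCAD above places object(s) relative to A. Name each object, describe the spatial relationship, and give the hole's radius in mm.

The subtracted cylinder has r = 230 mm.

A is a house frame. The house frame has a circular hole through its front wall. The hole's radius is 230 mm.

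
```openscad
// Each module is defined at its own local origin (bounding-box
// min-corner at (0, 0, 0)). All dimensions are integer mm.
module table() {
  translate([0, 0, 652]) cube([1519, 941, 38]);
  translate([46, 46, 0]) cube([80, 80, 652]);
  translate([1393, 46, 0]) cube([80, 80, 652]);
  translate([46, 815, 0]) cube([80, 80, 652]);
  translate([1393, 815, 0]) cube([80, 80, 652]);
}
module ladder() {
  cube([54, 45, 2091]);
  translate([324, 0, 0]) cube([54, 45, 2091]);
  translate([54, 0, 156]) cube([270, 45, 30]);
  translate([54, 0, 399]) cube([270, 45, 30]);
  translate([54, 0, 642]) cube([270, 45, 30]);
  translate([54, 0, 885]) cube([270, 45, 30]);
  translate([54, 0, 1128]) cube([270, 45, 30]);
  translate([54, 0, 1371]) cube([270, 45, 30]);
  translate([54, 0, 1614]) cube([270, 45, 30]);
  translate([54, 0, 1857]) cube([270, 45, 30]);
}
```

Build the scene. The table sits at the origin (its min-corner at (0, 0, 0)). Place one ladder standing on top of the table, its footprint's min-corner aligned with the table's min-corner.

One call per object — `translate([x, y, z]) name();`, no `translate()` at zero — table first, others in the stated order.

table();
translate([0, 0, 690]) ladder();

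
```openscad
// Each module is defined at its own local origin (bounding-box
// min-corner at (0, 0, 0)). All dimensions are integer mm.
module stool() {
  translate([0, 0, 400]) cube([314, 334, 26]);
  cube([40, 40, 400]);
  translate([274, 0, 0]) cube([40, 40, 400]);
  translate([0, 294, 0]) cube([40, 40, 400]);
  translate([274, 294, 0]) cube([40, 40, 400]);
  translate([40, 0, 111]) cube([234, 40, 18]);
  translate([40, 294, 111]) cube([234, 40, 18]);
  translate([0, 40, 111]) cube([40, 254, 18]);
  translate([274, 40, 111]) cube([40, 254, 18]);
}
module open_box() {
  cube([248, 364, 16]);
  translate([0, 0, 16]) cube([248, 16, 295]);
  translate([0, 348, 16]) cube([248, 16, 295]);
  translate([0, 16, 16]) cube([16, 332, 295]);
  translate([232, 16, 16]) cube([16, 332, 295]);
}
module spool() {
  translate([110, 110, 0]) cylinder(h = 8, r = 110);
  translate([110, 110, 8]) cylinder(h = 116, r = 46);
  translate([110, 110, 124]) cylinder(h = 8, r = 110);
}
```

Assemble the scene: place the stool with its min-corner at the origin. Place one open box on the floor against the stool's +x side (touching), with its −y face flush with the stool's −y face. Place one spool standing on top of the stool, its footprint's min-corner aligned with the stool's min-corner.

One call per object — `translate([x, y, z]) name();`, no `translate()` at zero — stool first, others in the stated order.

stool();
translate([314, 0, 0]) open_box();
translate([0, 0, 426]) spool();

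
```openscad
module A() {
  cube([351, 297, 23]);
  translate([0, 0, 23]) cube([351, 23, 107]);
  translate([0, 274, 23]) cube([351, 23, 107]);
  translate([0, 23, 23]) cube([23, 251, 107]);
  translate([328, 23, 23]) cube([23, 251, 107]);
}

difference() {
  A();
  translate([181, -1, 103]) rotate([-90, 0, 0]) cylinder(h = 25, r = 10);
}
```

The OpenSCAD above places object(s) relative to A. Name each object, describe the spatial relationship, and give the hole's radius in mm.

A is an open box. The open box has a circular hole through its front wall. The hole's radius is 10 mm.

The subtracted cylinder has r = 10 mm.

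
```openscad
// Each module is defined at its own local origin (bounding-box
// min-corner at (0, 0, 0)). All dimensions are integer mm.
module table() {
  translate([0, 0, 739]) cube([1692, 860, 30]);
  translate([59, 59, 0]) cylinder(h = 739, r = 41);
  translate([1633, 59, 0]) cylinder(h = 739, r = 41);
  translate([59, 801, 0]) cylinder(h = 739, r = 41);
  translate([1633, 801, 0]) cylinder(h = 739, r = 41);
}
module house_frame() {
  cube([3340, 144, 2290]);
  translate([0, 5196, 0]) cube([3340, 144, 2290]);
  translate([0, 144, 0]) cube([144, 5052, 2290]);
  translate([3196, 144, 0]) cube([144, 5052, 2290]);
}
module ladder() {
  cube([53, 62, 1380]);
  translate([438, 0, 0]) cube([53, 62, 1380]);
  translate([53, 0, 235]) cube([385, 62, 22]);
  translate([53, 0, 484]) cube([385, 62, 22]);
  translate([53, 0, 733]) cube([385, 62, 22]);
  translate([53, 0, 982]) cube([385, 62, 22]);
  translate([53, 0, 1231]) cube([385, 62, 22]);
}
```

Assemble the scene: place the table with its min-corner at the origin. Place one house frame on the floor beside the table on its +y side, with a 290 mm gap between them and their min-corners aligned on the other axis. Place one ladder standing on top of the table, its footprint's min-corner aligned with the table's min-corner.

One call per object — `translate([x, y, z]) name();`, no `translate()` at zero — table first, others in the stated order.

table();
translate([0, 1150, 0]) house_frame();
translate([0, 0, 769]) ladder();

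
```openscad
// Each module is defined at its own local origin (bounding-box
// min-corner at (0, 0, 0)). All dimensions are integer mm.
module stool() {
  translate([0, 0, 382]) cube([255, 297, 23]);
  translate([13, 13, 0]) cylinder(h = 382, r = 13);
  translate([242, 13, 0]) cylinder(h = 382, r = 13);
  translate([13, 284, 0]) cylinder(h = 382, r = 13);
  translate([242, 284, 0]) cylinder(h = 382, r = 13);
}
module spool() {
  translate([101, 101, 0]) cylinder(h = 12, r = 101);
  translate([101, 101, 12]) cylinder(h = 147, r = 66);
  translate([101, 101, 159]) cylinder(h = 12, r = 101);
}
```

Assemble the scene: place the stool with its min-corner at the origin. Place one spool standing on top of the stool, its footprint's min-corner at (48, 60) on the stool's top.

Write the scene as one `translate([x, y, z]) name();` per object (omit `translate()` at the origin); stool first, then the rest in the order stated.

stool();
translate([48, 60, 405]) spool();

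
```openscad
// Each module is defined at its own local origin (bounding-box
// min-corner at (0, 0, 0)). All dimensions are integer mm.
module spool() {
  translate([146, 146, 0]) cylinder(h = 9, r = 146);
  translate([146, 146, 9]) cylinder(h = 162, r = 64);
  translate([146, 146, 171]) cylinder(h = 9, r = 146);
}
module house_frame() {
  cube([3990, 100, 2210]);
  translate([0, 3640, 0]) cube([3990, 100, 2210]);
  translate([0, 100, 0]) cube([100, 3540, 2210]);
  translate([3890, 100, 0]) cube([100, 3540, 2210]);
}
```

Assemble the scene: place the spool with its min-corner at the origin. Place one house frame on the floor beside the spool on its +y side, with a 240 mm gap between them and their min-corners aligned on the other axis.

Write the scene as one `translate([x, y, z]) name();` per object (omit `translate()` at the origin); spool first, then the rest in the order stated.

spool();
translate([0, 532, 0]) house_frame();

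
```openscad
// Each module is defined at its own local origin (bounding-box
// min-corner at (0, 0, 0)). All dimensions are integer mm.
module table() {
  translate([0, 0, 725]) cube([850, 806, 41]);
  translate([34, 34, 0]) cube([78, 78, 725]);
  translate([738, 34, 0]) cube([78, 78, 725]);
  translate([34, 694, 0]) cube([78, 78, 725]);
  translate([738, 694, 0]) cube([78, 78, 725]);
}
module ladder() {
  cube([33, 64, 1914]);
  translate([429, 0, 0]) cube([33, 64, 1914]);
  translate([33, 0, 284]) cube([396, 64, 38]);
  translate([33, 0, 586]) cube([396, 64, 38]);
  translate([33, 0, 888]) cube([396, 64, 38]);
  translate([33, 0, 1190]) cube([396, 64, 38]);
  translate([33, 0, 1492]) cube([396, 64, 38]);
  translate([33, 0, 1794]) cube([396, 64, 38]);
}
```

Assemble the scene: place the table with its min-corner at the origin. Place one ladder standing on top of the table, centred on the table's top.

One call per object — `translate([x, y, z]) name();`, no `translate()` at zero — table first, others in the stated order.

table();
translate([194, 371, 766]) ladder();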